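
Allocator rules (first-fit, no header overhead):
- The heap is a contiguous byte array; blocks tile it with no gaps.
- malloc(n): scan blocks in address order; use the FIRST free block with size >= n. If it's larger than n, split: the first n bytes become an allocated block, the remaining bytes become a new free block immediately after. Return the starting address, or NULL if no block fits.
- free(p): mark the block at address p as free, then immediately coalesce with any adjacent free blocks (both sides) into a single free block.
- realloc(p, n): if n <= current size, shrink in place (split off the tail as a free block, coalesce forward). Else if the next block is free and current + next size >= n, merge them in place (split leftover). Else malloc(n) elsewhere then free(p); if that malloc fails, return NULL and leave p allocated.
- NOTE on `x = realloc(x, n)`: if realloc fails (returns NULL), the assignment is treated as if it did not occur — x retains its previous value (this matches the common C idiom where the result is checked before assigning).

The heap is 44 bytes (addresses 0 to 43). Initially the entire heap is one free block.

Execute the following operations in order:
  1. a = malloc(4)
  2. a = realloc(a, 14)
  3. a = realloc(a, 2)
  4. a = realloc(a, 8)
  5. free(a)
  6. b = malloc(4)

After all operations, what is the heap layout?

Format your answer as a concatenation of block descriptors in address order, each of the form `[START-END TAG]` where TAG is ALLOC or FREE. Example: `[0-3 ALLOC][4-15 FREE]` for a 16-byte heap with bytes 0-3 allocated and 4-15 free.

Answer: [0-3 ALLOC][4-43 FREE]

Derivation:
Op 1: a = malloc(4) -> a = 0; heap: [0-3 ALLOC][4-43 FREE]
Op 2: a = realloc(a, 14) -> a = 0; heap: [0-13 ALLOC][14-43 FREE]
Op 3: a = realloc(a, 2) -> a = 0; heap: [0-1 ALLOC][2-43 FREE]
Op 4: a = realloc(a, 8) -> a = 0; heap: [0-7 ALLOC][8-43 FREE]
Op 5: free(a) -> (freed a); heap: [0-43 FREE]
Op 6: b = malloc(4) -> b = 0; heap: [0-3 ALLOC][4-43 FREE]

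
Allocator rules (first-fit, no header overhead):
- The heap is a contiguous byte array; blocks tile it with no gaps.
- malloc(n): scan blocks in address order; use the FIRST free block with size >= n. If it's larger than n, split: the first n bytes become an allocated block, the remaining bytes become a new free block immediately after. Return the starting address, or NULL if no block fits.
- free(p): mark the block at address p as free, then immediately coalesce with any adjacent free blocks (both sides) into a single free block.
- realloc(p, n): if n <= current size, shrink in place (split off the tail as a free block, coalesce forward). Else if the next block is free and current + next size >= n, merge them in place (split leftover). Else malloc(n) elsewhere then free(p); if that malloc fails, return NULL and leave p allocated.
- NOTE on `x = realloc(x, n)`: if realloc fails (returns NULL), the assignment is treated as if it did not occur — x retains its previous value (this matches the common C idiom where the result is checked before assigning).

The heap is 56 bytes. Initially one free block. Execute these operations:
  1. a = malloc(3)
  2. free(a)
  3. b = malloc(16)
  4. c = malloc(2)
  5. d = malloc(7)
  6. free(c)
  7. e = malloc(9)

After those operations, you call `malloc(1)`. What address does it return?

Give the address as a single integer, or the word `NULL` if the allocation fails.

Op 1: a = malloc(3) -> a = 0; heap: [0-2 ALLOC][3-55 FREE]
Op 2: free(a) -> (freed a); heap: [0-55 FREE]
Op 3: b = malloc(16) -> b = 0; heap: [0-15 ALLOC][16-55 FREE]
Op 4: c = malloc(2) -> c = 16; heap: [0-15 ALLOC][16-17 ALLOC][18-55 FREE]
Op 5: d = malloc(7) -> d = 18; heap: [0-15 ALLOC][16-17 ALLOC][18-24 ALLOC][25-55 FREE]
Op 6: free(c) -> (freed c); heap: [0-15 ALLOC][16-17 FREE][18-24 ALLOC][25-55 FREE]
Op 7: e = malloc(9) -> e = 25; heap: [0-15 ALLOC][16-17 FREE][18-24 ALLOC][25-33 ALLOC][34-55 FREE]
malloc(1): first-fit scan over [0-15 ALLOC][16-17 FREE][18-24 ALLOC][25-33 ALLOC][34-55 FREE] -> 16

Answer: 16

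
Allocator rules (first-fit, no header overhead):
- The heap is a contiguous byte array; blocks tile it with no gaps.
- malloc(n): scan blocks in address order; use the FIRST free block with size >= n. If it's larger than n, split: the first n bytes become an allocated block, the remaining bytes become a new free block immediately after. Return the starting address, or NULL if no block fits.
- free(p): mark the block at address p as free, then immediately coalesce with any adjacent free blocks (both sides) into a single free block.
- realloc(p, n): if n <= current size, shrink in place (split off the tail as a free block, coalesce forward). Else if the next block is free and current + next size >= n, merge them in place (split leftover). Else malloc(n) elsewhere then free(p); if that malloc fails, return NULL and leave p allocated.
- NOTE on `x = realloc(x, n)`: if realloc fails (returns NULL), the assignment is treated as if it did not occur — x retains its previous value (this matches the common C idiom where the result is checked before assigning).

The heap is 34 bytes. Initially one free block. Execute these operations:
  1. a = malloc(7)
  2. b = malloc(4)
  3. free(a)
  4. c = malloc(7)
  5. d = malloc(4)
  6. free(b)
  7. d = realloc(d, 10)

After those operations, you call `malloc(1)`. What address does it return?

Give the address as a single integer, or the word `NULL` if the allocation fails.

Op 1: a = malloc(7) -> a = 0; heap: [0-6 ALLOC][7-33 FREE]
Op 2: b = malloc(4) -> b = 7; heap: [0-6 ALLOC][7-10 ALLOC][11-33 FREE]
Op 3: free(a) -> (freed a); heap: [0-6 FREE][7-10 ALLOC][11-33 FREE]
Op 4: c = malloc(7) -> c = 0; heap: [0-6 ALLOC][7-10 ALLOC][11-33 FREE]
Op 5: d = malloc(4) -> d = 11; heap: [0-6 ALLOC][7-10 ALLOC][11-14 ALLOC][15-33 FREE]
Op 6: free(b) -> (freed b); heap: [0-6 ALLOC][7-10 FREE][11-14 ALLOC][15-33 FREE]
Op 7: d = realloc(d, 10) -> d = 11; heap: [0-6 ALLOC][7-10 FREE][11-20 ALLOC][21-33 FREE]
malloc(1): first-fit scan over [0-6 ALLOC][7-10 FREE][11-20 ALLOC][21-33 FREE] -> 7

Answer: 7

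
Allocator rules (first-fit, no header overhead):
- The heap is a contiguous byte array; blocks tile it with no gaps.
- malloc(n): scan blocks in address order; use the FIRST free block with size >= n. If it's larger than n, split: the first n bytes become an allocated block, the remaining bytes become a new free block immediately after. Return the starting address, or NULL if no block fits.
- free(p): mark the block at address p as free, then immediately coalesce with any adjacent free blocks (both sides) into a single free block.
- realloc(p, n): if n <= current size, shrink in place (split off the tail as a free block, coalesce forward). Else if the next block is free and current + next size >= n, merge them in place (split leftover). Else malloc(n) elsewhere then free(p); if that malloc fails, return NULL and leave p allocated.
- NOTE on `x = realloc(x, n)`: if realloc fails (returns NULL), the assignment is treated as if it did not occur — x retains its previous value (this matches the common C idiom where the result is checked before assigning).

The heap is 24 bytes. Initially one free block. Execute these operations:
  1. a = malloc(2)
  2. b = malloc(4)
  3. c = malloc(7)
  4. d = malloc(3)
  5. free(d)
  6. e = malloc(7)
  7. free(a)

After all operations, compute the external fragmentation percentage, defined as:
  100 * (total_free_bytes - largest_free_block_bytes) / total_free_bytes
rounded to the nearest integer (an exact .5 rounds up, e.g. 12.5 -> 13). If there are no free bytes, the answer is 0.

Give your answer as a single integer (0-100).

Op 1: a = malloc(2) -> a = 0; heap: [0-1 ALLOC][2-23 FREE]
Op 2: b = malloc(4) -> b = 2; heap: [0-1 ALLOC][2-5 ALLOC][6-23 FREE]
Op 3: c = malloc(7) -> c = 6; heap: [0-1 ALLOC][2-5 ALLOC][6-12 ALLOC][13-23 FREE]
Op 4: d = malloc(3) -> d = 13; heap: [0-1 ALLOC][2-5 ALLOC][6-12 ALLOC][13-15 ALLOC][16-23 FREE]
Op 5: free(d) -> (freed d); heap: [0-1 ALLOC][2-5 ALLOC][6-12 ALLOC][13-23 FREE]
Op 6: e = malloc(7) -> e = 13; heap: [0-1 ALLOC][2-5 ALLOC][6-12 ALLOC][13-19 ALLOC][20-23 FREE]
Op 7: free(a) -> (freed a); heap: [0-1 FREE][2-5 ALLOC][6-12 ALLOC][13-19 ALLOC][20-23 FREE]
Free blocks: [2 4] total_free=6 largest=4 -> 100*(6-4)/6 = 200/6 ≈ 33.333 -> rounds to 33

Answer: 33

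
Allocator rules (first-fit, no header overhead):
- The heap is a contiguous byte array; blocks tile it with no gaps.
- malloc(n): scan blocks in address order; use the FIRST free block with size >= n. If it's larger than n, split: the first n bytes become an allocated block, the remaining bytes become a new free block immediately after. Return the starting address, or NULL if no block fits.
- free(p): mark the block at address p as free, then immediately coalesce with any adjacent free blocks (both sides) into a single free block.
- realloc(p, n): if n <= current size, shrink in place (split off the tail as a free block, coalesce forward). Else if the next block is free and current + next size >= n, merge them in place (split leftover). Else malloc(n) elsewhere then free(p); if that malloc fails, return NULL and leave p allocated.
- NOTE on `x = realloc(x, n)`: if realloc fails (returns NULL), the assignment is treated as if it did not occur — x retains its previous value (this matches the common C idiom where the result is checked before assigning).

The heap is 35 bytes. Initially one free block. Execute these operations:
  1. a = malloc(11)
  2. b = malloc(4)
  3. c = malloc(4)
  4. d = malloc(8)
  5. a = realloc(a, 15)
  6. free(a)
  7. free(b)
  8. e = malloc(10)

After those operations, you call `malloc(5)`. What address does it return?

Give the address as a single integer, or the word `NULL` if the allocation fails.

Op 1: a = malloc(11) -> a = 0; heap: [0-10 ALLOC][11-34 FREE]
Op 2: b = malloc(4) -> b = 11; heap: [0-10 ALLOC][11-14 ALLOC][15-34 FREE]
Op 3: c = malloc(4) -> c = 15; heap: [0-10 ALLOC][11-14 ALLOC][15-18 ALLOC][19-34 FREE]
Op 4: d = malloc(8) -> d = 19; heap: [0-10 ALLOC][11-14 ALLOC][15-18 ALLOC][19-26 ALLOC][27-34 FREE]
Op 5: a = realloc(a, 15) -> NULL (a unchanged); heap: [0-10 ALLOC][11-14 ALLOC][15-18 ALLOC][19-26 ALLOC][27-34 FREE]
Op 6: free(a) -> (freed a); heap: [0-10 FREE][11-14 ALLOC][15-18 ALLOC][19-26 ALLOC][27-34 FREE]
Op 7: free(b) -> (freed b); heap: [0-14 FREE][15-18 ALLOC][19-26 ALLOC][27-34 FREE]
Op 8: e = malloc(10) -> e = 0; heap: [0-9 ALLOC][10-14 FREE][15-18 ALLOC][19-26 ALLOC][27-34 FREE]
malloc(5): first-fit scan over [0-9 ALLOC][10-14 FREE][15-18 ALLOC][19-26 ALLOC][27-34 FREE] -> 10

Answer: 10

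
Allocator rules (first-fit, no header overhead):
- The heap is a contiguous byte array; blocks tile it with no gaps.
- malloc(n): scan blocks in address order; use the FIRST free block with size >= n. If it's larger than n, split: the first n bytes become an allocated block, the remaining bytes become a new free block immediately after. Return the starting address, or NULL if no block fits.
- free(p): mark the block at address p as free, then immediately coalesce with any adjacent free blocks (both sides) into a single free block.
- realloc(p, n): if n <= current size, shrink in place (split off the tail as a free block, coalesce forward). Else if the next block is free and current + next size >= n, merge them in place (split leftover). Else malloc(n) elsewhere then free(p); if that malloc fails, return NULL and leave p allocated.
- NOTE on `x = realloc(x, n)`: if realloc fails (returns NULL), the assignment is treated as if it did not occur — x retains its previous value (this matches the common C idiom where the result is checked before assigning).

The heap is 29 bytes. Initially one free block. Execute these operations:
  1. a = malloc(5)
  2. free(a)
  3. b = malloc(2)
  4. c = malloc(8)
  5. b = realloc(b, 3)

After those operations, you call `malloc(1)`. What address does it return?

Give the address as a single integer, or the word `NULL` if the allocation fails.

Op 1: a = malloc(5) -> a = 0; heap: [0-4 ALLOC][5-28 FREE]
Op 2: free(a) -> (freed a); heap: [0-28 FREE]
Op 3: b = malloc(2) -> b = 0; heap: [0-1 ALLOC][2-28 FREE]
Op 4: c = malloc(8) -> c = 2; heap: [0-1 ALLOC][2-9 ALLOC][10-28 FREE]
Op 5: b = realloc(b, 3) -> b = 10; heap: [0-1 FREE][2-9 ALLOC][10-12 ALLOC][13-28 FREE]
malloc(1): first-fit scan over [0-1 FREE][2-9 ALLOC][10-12 ALLOC][13-28 FREE] -> 0

Answer: 0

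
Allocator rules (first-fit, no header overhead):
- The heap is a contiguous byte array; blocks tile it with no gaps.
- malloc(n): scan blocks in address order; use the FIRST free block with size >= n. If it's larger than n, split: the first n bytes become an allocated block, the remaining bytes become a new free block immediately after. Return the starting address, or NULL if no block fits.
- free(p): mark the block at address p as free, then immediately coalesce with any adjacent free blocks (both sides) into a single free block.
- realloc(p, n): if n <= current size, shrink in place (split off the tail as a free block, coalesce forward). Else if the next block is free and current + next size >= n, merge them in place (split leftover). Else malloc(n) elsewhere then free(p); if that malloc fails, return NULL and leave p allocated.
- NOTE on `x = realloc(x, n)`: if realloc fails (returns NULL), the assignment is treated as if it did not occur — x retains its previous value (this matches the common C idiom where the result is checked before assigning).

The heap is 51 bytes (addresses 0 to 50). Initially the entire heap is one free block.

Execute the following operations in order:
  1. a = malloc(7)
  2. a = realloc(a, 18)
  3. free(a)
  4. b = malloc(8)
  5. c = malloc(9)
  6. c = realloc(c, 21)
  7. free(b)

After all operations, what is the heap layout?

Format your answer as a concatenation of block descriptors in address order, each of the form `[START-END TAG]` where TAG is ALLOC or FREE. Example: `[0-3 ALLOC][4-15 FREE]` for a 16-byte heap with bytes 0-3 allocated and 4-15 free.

Op 1: a = malloc(7) -> a = 0; heap: [0-6 ALLOC][7-50 FREE]
Op 2: a = realloc(a, 18) -> a = 0; heap: [0-17 ALLOC][18-50 FREE]
Op 3: free(a) -> (freed a); heap: [0-50 FREE]
Op 4: b = malloc(8) -> b = 0; heap: [0-7 ALLOC][8-50 FREE]
Op 5: c = malloc(9) -> c = 8; heap: [0-7 ALLOC][8-16 ALLOC][17-50 FREE]
Op 6: c = realloc(c, 21) -> c = 8; heap: [0-7 ALLOC][8-28 ALLOC][29-50 FREE]
Op 7: free(b) -> (freed b); heap: [0-7 FREE][8-28 ALLOC][29-50 FREE]

Answer: [0-7 FREE][8-28 ALLOC][29-50 FREE]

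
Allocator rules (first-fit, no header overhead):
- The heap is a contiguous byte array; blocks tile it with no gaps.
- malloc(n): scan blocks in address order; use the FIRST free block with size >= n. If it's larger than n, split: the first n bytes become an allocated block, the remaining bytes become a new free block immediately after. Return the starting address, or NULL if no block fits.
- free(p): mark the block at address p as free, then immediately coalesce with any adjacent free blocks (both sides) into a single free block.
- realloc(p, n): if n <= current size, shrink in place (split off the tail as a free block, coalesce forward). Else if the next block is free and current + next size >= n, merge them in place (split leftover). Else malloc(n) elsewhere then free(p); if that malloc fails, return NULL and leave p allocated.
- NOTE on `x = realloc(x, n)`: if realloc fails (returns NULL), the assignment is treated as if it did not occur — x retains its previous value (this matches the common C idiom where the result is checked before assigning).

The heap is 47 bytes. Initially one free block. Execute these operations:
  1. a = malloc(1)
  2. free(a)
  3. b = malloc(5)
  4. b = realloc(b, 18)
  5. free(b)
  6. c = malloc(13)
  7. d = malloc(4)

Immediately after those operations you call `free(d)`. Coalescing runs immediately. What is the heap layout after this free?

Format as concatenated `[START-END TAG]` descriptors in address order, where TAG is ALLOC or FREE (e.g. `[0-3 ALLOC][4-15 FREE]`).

Answer: [0-12 ALLOC][13-46 FREE]

Derivation:
Op 1: a = malloc(1) -> a = 0; heap: [0-0 ALLOC][1-46 FREE]
Op 2: free(a) -> (freed a); heap: [0-46 FREE]
Op 3: b = malloc(5) -> b = 0; heap: [0-4 ALLOC][5-46 FREE]
Op 4: b = realloc(b, 18) -> b = 0; heap: [0-17 ALLOC][18-46 FREE]
Op 5: free(b) -> (freed b); heap: [0-46 FREE]
Op 6: c = malloc(13) -> c = 0; heap: [0-12 ALLOC][13-46 FREE]
Op 7: d = malloc(4) -> d = 13; heap: [0-12 ALLOC][13-16 ALLOC][17-46 FREE]
free(d): d = 13 -> block [13-16 ALLOC]; mark free, coalesce with adjacent free neighbors -> [0-12 ALLOC][13-46 FREE]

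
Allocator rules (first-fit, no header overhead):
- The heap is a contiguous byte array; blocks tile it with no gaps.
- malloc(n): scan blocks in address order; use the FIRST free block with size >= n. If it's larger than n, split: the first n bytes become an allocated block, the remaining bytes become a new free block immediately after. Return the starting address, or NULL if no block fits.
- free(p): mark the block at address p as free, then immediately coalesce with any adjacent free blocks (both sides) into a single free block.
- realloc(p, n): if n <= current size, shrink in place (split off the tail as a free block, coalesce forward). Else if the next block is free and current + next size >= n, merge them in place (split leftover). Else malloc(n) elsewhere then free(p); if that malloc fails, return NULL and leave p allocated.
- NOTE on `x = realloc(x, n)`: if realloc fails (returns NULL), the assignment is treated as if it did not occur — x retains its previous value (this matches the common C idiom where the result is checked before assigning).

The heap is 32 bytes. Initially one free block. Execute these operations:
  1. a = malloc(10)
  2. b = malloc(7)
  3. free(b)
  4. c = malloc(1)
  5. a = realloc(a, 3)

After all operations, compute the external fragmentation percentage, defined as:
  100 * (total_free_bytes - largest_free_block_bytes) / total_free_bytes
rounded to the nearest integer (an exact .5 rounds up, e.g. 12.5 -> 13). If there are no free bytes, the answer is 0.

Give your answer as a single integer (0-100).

Op 1: a = malloc(10) -> a = 0; heap: [0-9 ALLOC][10-31 FREE]
Op 2: b = malloc(7) -> b = 10; heap: [0-9 ALLOC][10-16 ALLOC][17-31 FREE]
Op 3: free(b) -> (freed b); heap: [0-9 ALLOC][10-31 FREE]
Op 4: c = malloc(1) -> c = 10; heap: [0-9 ALLOC][10-10 ALLOC][11-31 FREE]
Op 5: a = realloc(a, 3) -> a = 0; heap: [0-2 ALLOC][3-9 FREE][10-10 ALLOC][11-31 FREE]
Free blocks: [7 21] total_free=28 largest=21 -> 100*(28-21)/28 = 700/28 = 25

Answer: 25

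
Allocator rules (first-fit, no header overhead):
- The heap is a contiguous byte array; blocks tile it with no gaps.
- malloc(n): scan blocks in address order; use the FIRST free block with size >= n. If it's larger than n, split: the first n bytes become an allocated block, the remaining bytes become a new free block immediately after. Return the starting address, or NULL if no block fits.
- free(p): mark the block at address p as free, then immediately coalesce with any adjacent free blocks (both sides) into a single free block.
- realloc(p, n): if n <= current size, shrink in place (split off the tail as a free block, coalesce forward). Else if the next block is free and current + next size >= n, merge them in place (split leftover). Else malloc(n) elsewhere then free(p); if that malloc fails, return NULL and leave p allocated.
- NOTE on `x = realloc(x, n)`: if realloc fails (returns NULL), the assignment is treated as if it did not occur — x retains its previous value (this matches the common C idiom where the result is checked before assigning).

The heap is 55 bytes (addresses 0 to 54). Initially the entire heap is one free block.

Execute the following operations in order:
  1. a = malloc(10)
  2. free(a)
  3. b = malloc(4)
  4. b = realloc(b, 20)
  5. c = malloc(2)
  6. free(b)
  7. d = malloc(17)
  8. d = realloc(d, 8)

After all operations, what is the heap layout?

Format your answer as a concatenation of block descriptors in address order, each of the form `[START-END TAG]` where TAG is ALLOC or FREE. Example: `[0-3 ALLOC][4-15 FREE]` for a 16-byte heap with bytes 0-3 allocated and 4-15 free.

Op 1: a = malloc(10) -> a = 0; heap: [0-9 ALLOC][10-54 FREE]
Op 2: free(a) -> (freed a); heap: [0-54 FREE]
Op 3: b = malloc(4) -> b = 0; heap: [0-3 ALLOC][4-54 FREE]
Op 4: b = realloc(b, 20) -> b = 0; heap: [0-19 ALLOC][20-54 FREE]
Op 5: c = malloc(2) -> c = 20; heap: [0-19 ALLOC][20-21 ALLOC][22-54 FREE]
Op 6: free(b) -> (freed b); heap: [0-19 FREE][20-21 ALLOC][22-54 FREE]
Op 7: d = malloc(17) -> d = 0; heap: [0-16 ALLOC][17-19 FREE][20-21 ALLOC][22-54 FREE]
Op 8: d = realloc(d, 8) -> d = 0; heap: [0-7 ALLOC][8-19 FREE][20-21 ALLOC][22-54 FREE]

Answer: [0-7 ALLOC][8-19 FREE][20-21 ALLOC][22-54 FREE]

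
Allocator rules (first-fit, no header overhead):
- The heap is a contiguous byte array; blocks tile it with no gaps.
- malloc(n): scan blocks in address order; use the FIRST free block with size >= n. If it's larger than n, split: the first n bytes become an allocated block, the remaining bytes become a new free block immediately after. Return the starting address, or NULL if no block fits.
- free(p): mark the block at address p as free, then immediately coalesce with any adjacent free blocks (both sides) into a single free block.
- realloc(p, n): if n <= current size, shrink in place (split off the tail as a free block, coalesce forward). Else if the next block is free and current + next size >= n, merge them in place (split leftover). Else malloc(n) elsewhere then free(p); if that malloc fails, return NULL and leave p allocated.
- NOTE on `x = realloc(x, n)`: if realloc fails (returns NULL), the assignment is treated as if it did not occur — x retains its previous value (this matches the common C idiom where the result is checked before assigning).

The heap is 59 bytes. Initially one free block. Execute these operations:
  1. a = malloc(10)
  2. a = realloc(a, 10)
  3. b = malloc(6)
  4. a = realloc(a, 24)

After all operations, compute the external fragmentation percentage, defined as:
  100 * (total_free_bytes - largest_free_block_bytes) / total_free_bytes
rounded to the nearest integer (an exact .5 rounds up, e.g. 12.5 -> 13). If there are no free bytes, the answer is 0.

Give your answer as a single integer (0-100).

Op 1: a = malloc(10) -> a = 0; heap: [0-9 ALLOC][10-58 FREE]
Op 2: a = realloc(a, 10) -> a = 0; heap: [0-9 ALLOC][10-58 FREE]
Op 3: b = malloc(6) -> b = 10; heap: [0-9 ALLOC][10-15 ALLOC][16-58 FREE]
Op 4: a = realloc(a, 24) -> a = 16; heap: [0-9 FREE][10-15 ALLOC][16-39 ALLOC][40-58 FREE]
Free blocks: [10 19] total_free=29 largest=19 -> 100*(29-19)/29 = 1000/29 ≈ 34.483 -> rounds to 34

Answer: 34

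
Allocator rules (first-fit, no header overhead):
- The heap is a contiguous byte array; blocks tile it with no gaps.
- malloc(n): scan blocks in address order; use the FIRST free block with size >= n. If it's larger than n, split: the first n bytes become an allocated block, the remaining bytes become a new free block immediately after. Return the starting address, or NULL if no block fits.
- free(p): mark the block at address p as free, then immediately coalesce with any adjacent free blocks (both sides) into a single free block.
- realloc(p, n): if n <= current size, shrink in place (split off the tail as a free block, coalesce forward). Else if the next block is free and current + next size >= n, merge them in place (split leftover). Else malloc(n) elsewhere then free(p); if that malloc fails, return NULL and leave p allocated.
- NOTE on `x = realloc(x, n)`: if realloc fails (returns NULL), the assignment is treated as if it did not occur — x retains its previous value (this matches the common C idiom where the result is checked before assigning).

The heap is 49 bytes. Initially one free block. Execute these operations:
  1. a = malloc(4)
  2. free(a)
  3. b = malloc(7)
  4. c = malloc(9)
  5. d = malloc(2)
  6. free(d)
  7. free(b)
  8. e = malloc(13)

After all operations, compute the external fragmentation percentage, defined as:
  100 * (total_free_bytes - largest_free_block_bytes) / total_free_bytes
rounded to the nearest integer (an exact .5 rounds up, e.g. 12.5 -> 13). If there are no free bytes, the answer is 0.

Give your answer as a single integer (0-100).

Op 1: a = malloc(4) -> a = 0; heap: [0-3 ALLOC][4-48 FREE]
Op 2: free(a) -> (freed a); heap: [0-48 FREE]
Op 3: b = malloc(7) -> b = 0; heap: [0-6 ALLOC][7-48 FREE]
Op 4: c = malloc(9) -> c = 7; heap: [0-6 ALLOC][7-15 ALLOC][16-48 FREE]
Op 5: d = malloc(2) -> d = 16; heap: [0-6 ALLOC][7-15 ALLOC][16-17 ALLOC][18-48 FREE]
Op 6: free(d) -> (freed d); heap: [0-6 ALLOC][7-15 ALLOC][16-48 FREE]
Op 7: free(b) -> (freed b); heap: [0-6 FREE][7-15 ALLOC][16-48 FREE]
Op 8: e = malloc(13) -> e = 16; heap: [0-6 FREE][7-15 ALLOC][16-28 ALLOC][29-48 FREE]
Free blocks: [7 20] total_free=27 largest=20 -> 100*(27-20)/27 = 700/27 ≈ 25.926 -> rounds to 26

Answer: 26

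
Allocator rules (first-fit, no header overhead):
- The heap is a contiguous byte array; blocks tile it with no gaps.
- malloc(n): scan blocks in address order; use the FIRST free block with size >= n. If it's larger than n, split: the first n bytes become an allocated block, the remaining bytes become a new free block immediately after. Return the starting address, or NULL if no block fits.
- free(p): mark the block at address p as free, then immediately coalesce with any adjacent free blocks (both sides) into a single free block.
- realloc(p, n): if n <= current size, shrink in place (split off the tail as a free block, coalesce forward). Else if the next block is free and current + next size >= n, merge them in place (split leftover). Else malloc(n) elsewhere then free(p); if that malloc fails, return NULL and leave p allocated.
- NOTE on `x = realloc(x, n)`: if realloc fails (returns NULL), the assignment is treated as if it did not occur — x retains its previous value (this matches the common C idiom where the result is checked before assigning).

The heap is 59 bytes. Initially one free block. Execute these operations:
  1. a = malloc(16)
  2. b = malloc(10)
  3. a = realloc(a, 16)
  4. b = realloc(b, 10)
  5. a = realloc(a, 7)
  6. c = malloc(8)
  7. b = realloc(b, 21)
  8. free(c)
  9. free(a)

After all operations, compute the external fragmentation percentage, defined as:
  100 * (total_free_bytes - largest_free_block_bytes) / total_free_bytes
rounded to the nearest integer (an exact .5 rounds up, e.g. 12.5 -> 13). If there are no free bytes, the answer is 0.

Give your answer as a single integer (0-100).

Answer: 42

Derivation:
Op 1: a = malloc(16) -> a = 0; heap: [0-15 ALLOC][16-58 FREE]
Op 2: b = malloc(10) -> b = 16; heap: [0-15 ALLOC][16-25 ALLOC][26-58 FREE]
Op 3: a = realloc(a, 16) -> a = 0; heap: [0-15 ALLOC][16-25 ALLOC][26-58 FREE]
Op 4: b = realloc(b, 10) -> b = 16; heap: [0-15 ALLOC][16-25 ALLOC][26-58 FREE]
Op 5: a = realloc(a, 7) -> a = 0; heap: [0-6 ALLOC][7-15 FREE][16-25 ALLOC][26-58 FREE]
Op 6: c = malloc(8) -> c = 7; heap: [0-6 ALLOC][7-14 ALLOC][15-15 FREE][16-25 ALLOC][26-58 FREE]
Op 7: b = realloc(b, 21) -> b = 16; heap: [0-6 ALLOC][7-14 ALLOC][15-15 FREE][16-36 ALLOC][37-58 FREE]
Op 8: free(c) -> (freed c); heap: [0-6 ALLOC][7-15 FREE][16-36 ALLOC][37-58 FREE]
Op 9: free(a) -> (freed a); heap: [0-15 FREE][16-36 ALLOC][37-58 FREE]
Free blocks: [16 22] total_free=38 largest=22 -> 100*(38-22)/38 = 1600/38 ≈ 42.105 -> rounds to 42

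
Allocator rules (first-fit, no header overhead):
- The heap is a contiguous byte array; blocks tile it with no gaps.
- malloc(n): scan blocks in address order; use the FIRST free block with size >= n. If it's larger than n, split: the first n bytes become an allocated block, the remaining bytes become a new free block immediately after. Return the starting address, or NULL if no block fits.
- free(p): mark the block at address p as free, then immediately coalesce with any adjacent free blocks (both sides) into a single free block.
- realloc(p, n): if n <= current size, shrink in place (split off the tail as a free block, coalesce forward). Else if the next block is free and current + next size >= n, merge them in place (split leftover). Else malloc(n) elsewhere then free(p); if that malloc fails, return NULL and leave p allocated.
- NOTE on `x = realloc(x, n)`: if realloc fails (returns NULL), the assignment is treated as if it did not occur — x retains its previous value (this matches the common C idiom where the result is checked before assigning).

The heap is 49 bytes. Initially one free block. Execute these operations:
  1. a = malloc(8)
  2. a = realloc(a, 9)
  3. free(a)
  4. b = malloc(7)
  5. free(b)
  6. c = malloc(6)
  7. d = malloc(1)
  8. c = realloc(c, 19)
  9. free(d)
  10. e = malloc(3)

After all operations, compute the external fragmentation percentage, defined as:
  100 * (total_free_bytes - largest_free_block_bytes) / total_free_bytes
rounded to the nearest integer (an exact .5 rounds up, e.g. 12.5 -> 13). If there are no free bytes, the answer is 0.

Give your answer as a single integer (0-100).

Op 1: a = malloc(8) -> a = 0; heap: [0-7 ALLOC][8-48 FREE]
Op 2: a = realloc(a, 9) -> a = 0; heap: [0-8 ALLOC][9-48 FREE]
Op 3: free(a) -> (freed a); heap: [0-48 FREE]
Op 4: b = malloc(7) -> b = 0; heap: [0-6 ALLOC][7-48 FREE]
Op 5: free(b) -> (freed b); heap: [0-48 FREE]
Op 6: c = malloc(6) -> c = 0; heap: [0-5 ALLOC][6-48 FREE]
Op 7: d = malloc(1) -> d = 6; heap: [0-5 ALLOC][6-6 ALLOC][7-48 FREE]
Op 8: c = realloc(c, 19) -> c = 7; heap: [0-5 FREE][6-6 ALLOC][7-25 ALLOC][26-48 FREE]
Op 9: free(d) -> (freed d); heap: [0-6 FREE][7-25 ALLOC][26-48 FREE]
Op 10: e = malloc(3) -> e = 0; heap: [0-2 ALLOC][3-6 FREE][7-25 ALLOC][26-48 FREE]
Free blocks: [4 23] total_free=27 largest=23 -> 100*(27-23)/27 = 400/27 ≈ 14.815 -> rounds to 15

Answer: 15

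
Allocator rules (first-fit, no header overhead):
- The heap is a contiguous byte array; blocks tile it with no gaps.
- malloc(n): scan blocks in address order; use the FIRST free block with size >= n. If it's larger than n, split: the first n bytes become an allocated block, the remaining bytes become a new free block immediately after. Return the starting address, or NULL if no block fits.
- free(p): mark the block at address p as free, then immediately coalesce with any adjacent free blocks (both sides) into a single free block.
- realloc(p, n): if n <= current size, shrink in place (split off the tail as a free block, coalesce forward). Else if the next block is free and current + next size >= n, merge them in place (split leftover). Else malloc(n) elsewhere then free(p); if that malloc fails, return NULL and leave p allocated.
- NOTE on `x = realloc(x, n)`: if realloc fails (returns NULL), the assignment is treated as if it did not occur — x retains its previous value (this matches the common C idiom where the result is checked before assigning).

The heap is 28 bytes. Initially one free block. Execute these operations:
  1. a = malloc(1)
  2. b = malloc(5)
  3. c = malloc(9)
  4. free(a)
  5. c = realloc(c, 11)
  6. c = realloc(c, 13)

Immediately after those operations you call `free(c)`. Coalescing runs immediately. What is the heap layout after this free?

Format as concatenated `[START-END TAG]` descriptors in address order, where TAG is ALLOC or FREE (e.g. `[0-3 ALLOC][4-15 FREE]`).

Op 1: a = malloc(1) -> a = 0; heap: [0-0 ALLOC][1-27 FREE]
Op 2: b = malloc(5) -> b = 1; heap: [0-0 ALLOC][1-5 ALLOC][6-27 FREE]
Op 3: c = malloc(9) -> c = 6; heap: [0-0 ALLOC][1-5 ALLOC][6-14 ALLOC][15-27 FREE]
Op 4: free(a) -> (freed a); heap: [0-0 FREE][1-5 ALLOC][6-14 ALLOC][15-27 FREE]
Op 5: c = realloc(c, 11) -> c = 6; heap: [0-0 FREE][1-5 ALLOC][6-16 ALLOC][17-27 FREE]
Op 6: c = realloc(c, 13) -> c = 6; heap: [0-0 FREE][1-5 ALLOC][6-18 ALLOC][19-27 FREE]
free(c): c = 6 -> block [6-18 ALLOC]; mark free, coalesce with adjacent free neighbors -> [0-0 FREE][1-5 ALLOC][6-27 FREE]

Answer: [0-0 FREE][1-5 ALLOC][6-27 FREE]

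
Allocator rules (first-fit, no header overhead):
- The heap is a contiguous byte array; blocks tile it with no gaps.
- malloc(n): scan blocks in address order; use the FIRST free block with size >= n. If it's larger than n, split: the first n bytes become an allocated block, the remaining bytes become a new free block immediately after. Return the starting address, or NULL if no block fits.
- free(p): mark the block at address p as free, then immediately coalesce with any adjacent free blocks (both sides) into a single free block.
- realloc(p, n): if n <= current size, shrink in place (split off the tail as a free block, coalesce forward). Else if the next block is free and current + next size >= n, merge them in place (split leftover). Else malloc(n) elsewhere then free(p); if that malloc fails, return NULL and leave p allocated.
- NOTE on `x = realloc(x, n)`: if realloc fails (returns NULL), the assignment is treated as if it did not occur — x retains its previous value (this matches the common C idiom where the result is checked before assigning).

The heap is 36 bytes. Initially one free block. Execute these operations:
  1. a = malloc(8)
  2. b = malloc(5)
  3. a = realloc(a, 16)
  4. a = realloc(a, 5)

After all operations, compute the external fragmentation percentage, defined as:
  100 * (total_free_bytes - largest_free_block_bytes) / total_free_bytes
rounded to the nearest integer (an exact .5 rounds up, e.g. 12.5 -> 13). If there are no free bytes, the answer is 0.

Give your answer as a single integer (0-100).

Op 1: a = malloc(8) -> a = 0; heap: [0-7 ALLOC][8-35 FREE]
Op 2: b = malloc(5) -> b = 8; heap: [0-7 ALLOC][8-12 ALLOC][13-35 FREE]
Op 3: a = realloc(a, 16) -> a = 13; heap: [0-7 FREE][8-12 ALLOC][13-28 ALLOC][29-35 FREE]
Op 4: a = realloc(a, 5) -> a = 13; heap: [0-7 FREE][8-12 ALLOC][13-17 ALLOC][18-35 FREE]
Free blocks: [8 18] total_free=26 largest=18 -> 100*(26-18)/26 = 800/26 ≈ 30.769 -> rounds to 31

Answer: 31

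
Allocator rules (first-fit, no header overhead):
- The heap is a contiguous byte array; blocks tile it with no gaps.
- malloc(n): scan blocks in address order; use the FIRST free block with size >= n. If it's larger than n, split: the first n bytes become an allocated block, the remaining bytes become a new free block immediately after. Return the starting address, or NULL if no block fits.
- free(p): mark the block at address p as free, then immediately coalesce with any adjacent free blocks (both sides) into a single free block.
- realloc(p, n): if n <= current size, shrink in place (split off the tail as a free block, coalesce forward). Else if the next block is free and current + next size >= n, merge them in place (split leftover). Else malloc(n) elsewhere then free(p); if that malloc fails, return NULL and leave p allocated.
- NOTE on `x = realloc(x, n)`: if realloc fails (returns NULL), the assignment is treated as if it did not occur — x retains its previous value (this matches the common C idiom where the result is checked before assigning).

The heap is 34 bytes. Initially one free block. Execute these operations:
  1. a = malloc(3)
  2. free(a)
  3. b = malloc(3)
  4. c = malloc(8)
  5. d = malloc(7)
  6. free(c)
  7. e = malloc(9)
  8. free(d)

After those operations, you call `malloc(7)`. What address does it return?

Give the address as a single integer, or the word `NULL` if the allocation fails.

Op 1: a = malloc(3) -> a = 0; heap: [0-2 ALLOC][3-33 FREE]
Op 2: free(a) -> (freed a); heap: [0-33 FREE]
Op 3: b = malloc(3) -> b = 0; heap: [0-2 ALLOC][3-33 FREE]
Op 4: c = malloc(8) -> c = 3; heap: [0-2 ALLOC][3-10 ALLOC][11-33 FREE]
Op 5: d = malloc(7) -> d = 11; heap: [0-2 ALLOC][3-10 ALLOC][11-17 ALLOC][18-33 FREE]
Op 6: free(c) -> (freed c); heap: [0-2 ALLOC][3-10 FREE][11-17 ALLOC][18-33 FREE]
Op 7: e = malloc(9) -> e = 18; heap: [0-2 ALLOC][3-10 FREE][11-17 ALLOC][18-26 ALLOC][27-33 FREE]
Op 8: free(d) -> (freed d); heap: [0-2 ALLOC][3-17 FREE][18-26 ALLOC][27-33 FREE]
malloc(7): first-fit scan over [0-2 ALLOC][3-17 FREE][18-26 ALLOC][27-33 FREE] -> 3

Answer: 3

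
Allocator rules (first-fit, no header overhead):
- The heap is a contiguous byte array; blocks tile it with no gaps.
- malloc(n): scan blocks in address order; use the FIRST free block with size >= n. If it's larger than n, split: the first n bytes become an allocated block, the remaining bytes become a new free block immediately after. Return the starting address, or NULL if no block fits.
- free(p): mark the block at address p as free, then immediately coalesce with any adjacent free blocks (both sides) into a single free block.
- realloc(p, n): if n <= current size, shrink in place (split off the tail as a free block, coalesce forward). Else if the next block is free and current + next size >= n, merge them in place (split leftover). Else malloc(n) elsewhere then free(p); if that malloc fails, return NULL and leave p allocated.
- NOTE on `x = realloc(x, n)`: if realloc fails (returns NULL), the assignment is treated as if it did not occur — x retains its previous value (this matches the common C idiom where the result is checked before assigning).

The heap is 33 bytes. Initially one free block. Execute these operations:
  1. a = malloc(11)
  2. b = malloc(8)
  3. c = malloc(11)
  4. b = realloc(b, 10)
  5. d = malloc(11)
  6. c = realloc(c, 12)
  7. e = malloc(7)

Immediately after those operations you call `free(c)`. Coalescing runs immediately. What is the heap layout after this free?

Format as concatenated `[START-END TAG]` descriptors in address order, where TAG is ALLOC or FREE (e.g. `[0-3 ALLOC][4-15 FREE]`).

Answer: [0-10 ALLOC][11-18 ALLOC][19-32 FREE]

Derivation:
Op 1: a = malloc(11) -> a = 0; heap: [0-10 ALLOC][11-32 FREE]
Op 2: b = malloc(8) -> b = 11; heap: [0-10 ALLOC][11-18 ALLOC][19-32 FREE]
Op 3: c = malloc(11) -> c = 19; heap: [0-10 ALLOC][11-18 ALLOC][19-29 ALLOC][30-32 FREE]
Op 4: b = realloc(b, 10) -> NULL (b unchanged); heap: [0-10 ALLOC][11-18 ALLOC][19-29 ALLOC][30-32 FREE]
Op 5: d = malloc(11) -> d = NULL; heap: [0-10 ALLOC][11-18 ALLOC][19-29 ALLOC][30-32 FREE]
Op 6: c = realloc(c, 12) -> c = 19; heap: [0-10 ALLOC][11-18 ALLOC][19-30 ALLOC][31-32 FREE]
Op 7: e = malloc(7) -> e = NULL; heap: [0-10 ALLOC][11-18 ALLOC][19-30 ALLOC][31-32 FREE]
free(c): c = 19 -> block [19-30 ALLOC]; mark free, coalesce with adjacent free neighbors -> [0-10 ALLOC][11-18 ALLOC][19-32 FREE]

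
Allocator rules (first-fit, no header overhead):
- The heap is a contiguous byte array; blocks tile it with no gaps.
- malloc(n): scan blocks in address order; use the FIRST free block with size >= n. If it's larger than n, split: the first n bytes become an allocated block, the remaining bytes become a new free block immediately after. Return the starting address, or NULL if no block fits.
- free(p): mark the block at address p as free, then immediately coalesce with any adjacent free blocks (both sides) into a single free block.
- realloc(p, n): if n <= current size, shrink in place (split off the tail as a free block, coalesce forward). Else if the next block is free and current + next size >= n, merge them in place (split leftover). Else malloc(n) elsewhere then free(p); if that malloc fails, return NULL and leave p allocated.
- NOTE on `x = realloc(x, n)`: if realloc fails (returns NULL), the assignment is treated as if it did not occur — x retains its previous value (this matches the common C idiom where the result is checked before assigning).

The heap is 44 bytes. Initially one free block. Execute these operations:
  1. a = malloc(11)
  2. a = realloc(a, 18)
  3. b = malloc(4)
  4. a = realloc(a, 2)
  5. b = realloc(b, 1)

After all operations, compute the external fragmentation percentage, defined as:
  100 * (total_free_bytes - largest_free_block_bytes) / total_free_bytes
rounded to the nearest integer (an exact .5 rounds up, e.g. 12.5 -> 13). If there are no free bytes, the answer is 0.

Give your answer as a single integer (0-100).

Answer: 39

Derivation:
Op 1: a = malloc(11) -> a = 0; heap: [0-10 ALLOC][11-43 FREE]
Op 2: a = realloc(a, 18) -> a = 0; heap: [0-17 ALLOC][18-43 FREE]
Op 3: b = malloc(4) -> b = 18; heap: [0-17 ALLOC][18-21 ALLOC][22-43 FREE]
Op 4: a = realloc(a, 2) -> a = 0; heap: [0-1 ALLOC][2-17 FREE][18-21 ALLOC][22-43 FREE]
Op 5: b = realloc(b, 1) -> b = 18; heap: [0-1 ALLOC][2-17 FREE][18-18 ALLOC][19-43 FREE]
Free blocks: [16 25] total_free=41 largest=25 -> 100*(41-25)/41 = 1600/41 ≈ 39.024 -> rounds to 39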